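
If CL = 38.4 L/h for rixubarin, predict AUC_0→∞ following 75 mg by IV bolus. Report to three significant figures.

AUC = 1.95 mg/L·h

AUC_0→∞ = Dose_iv / CL
        = 75 / 38.4 = 1.953125 mg/L·h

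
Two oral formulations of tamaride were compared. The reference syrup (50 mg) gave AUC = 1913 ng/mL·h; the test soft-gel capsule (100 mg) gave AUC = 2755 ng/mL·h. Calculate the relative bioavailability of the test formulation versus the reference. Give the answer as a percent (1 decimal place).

F_rel = (AUC_test/D_test) / (AUC_ref/D_ref)
      = (2755/100) / (1913/50)
      = 27.55 / 38.26 = 0.7201 = 72.01%

F_rel = 72.0%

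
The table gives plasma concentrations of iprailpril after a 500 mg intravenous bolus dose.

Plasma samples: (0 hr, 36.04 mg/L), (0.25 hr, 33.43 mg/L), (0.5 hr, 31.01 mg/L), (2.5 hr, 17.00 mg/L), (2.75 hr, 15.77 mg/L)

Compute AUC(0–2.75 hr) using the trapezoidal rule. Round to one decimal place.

Trapezoidal AUC_0→2.75:
  [0→0.25]: (36.04+33.43)/2 × 0.25 = 8.68375
  [0.25→0.5]: (33.43+31.01)/2 × 0.25 = 8.055
  [0.5→2.5]: (31.01+17.00)/2 × 2 = 48.01
  [2.5→2.75]: (17.00+15.77)/2 × 0.25 = 4.09625
  Sum = 68.845 mg/L·hr

AUC = 68.8 mg/L·hr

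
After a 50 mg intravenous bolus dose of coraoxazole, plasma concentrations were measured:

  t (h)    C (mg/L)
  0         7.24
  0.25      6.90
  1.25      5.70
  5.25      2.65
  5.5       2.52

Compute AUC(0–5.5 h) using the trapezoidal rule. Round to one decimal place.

Trapezoidal AUC_0→5.5:
  [0→0.25]: (7.24+6.90)/2 × 0.25 = 1.7675
  [0.25→1.25]: (6.90+5.70)/2 × 1 = 6.3
  [1.25→5.25]: (5.70+2.65)/2 × 4 = 16.7
  [5.25→5.5]: (2.65+2.52)/2 × 0.25 = 0.64625
  Sum = 25.41375 mg/L·h

AUC = 25.4 mg/L·h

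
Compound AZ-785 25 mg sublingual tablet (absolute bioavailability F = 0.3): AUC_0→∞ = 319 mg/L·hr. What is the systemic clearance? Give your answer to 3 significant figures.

CL = 0.0235 L/hr

CL = F × Dose / AUC_0→∞
   = 0.3 × 25 / 319 = 0.023511 L/hr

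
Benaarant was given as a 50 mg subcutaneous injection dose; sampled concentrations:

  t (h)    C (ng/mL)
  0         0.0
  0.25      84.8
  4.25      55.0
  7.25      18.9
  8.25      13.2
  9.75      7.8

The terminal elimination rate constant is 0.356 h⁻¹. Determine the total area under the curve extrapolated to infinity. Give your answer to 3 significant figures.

AUC = 455 ng/mL·h

Trapezoidal AUC_0→9.75:
  [0→0.25]: (0.0+84.8)/2 × 0.25 = 10.6
  [0.25→4.25]: (84.8+55.0)/2 × 4 = 279.6
  [4.25→7.25]: (55.0+18.9)/2 × 3 = 110.85
  [7.25→8.25]: (18.9+13.2)/2 × 1 = 16.05
  [8.25→9.75]: (13.2+7.8)/2 × 1.5 = 15.75
  Sum = 432.85 ng/mL·h
Extrapolated tail: C_last / k_e = 7.8 / 0.356 = 21.910
AUC_0→∞ = 432.85 + 21.910 = 454.76 ng/mL·h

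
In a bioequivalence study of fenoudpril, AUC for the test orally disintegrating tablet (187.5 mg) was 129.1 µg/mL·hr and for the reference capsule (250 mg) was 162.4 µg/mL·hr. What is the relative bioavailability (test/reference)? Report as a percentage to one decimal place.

F_rel = 106.0%

F_rel = (AUC_test/D_test) / (AUC_ref/D_ref)
      = (129.1/187.5) / (162.4/250)
      = 0.688533 / 0.6496 = 1.0599 = 105.99%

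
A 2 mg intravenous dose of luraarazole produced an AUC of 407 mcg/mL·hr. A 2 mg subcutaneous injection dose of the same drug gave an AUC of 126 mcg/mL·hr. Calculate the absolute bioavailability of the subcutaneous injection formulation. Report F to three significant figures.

F = (AUC_ev / D_ev) / (AUC_iv / D_iv)
  = (126/2) / (407/2)
  = 63 / 203.5 = 0.3096

F = 0.310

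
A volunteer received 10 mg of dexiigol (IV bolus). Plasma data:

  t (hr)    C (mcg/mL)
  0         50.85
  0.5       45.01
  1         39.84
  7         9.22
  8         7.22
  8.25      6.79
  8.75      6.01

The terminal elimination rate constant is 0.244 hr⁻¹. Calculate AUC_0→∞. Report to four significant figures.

AUC = 230.2 mcg/mL·hr

Trapezoidal AUC_0→8.75:
  [0→0.5]: (50.85+45.01)/2 × 0.5 = 23.965
  [0.5→1]: (45.01+39.84)/2 × 0.5 = 21.2125
  [1→7]: (39.84+9.22)/2 × 6 = 147.18
  [7→8]: (9.22+7.22)/2 × 1 = 8.22
  [8→8.25]: (7.22+6.79)/2 × 0.25 = 1.75125
  [8.25→8.75]: (6.79+6.01)/2 × 0.5 = 3.2
  Sum = 205.52875 mcg/mL·hr
Extrapolated tail: C_last / k_e = 6.01 / 0.244 = 24.631
AUC_0→∞ = 205.52875 + 24.631 = 230.15975 mcg/mL·hr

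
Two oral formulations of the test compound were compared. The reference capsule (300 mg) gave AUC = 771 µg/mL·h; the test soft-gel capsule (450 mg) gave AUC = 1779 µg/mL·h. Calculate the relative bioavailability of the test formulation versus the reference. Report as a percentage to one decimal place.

F_rel = 153.8%

F_rel = (AUC_test/D_test) / (AUC_ref/D_ref)
      = (1779/450) / (771/300)
      = 3.95333 / 2.57 = 1.5383 = 153.83%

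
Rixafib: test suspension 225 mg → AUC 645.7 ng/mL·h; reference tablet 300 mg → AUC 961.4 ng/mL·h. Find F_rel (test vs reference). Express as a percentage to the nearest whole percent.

F_rel = 90%

F_rel = (AUC_test/D_test) / (AUC_ref/D_ref)
      = (645.7/225) / (961.4/300)
      = 2.86978 / 3.20467 = 0.8955 = 89.55%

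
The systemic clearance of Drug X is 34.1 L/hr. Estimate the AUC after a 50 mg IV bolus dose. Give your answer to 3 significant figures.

AUC_0→∞ = Dose_iv / CL
        = 50 / 34.1 = 1.46628 mg/L·hr

AUC = 1.47 mg/L·hr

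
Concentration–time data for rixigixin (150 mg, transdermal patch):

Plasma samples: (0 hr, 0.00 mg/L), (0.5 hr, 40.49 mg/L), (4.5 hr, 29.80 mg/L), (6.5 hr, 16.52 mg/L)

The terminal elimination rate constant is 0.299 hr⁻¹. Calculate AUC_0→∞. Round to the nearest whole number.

Trapezoidal AUC_0→6.5:
  [0→0.5]: (0.00+40.49)/2 × 0.5 = 10.1225
  [0.5→4.5]: (40.49+29.80)/2 × 4 = 140.58
  [4.5→6.5]: (29.80+16.52)/2 × 2 = 46.32
  Sum = 197.0225 mg/L·hr
Extrapolated tail: C_last / k_e = 16.52 / 0.299 = 55.251
AUC_0→∞ = 197.0225 + 55.251 = 252.2735 mg/L·hr

AUC = 252 mg/L·hr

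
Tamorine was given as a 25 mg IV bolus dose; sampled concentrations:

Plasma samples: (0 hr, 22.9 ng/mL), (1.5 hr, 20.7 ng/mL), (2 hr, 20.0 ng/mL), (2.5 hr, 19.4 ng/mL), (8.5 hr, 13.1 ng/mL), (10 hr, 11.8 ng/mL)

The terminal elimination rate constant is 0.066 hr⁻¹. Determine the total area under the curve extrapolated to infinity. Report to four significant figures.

AUC = 347.7 ng/mL·hr

Trapezoidal AUC_0→10:
  [0→1.5]: (22.9+20.7)/2 × 1.5 = 32.7
  [1.5→2]: (20.7+20.0)/2 × 0.5 = 10.175
  [2→2.5]: (20.0+19.4)/2 × 0.5 = 9.85
  [2.5→8.5]: (19.4+13.1)/2 × 6 = 97.5
  [8.5→10]: (13.1+11.8)/2 × 1.5 = 18.675
  Sum = 168.9 ng/mL·hr
Extrapolated tail: C_last / k_e = 11.8 / 0.066 = 178.788
AUC_0→∞ = 168.9 + 178.788 = 347.688 ng/mL·hr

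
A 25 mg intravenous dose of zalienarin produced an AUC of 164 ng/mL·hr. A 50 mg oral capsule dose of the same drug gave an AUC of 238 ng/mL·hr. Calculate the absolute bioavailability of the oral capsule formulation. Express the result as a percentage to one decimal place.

F = 72.6%

F = (AUC_ev / D_ev) / (AUC_iv / D_iv)
  = (238/50) / (164/25)
  = 4.76 / 6.56 = 0.7256
  = 72.56%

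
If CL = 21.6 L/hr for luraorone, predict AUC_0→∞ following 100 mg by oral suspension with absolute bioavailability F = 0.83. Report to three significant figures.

AUC_0→∞ = F × Dose / CL
        = 0.83 × 100 / 21.6 = 3.84259 mg/L·hr

AUC = 3.84 mg/L·hr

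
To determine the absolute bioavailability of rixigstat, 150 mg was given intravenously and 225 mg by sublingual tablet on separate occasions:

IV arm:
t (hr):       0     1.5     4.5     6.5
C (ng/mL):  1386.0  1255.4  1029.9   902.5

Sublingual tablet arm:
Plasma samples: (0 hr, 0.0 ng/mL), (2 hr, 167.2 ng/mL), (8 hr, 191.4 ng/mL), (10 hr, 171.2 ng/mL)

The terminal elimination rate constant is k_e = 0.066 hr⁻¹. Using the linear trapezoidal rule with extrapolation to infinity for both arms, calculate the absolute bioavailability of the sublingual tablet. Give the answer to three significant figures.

Trapezoidal AUC_0→6.5 (IV):
  [0→1.5]: (1386.0+1255.4)/2 × 1.5 = 1981.05
  [1.5→4.5]: (1255.4+1029.9)/2 × 3 = 3427.95
  [4.5→6.5]: (1029.9+902.5)/2 × 2 = 1932.4
  Sum = 7341.4 ng/mL·hr
IV tail: 902.5/0.066 = 13674.242; AUC_iv,0→∞ = 7341.4 + 13674.242 = 21015.642 ng/mL·hr
Trapezoidal AUC_0→10 (sublingual tablet):
  [0→2]: (0.0+167.2)/2 × 2 = 167.2
  [2→8]: (167.2+191.4)/2 × 6 = 1075.8
  [8→10]: (191.4+171.2)/2 × 2 = 362.6
  Sum = 1605.6 ng/mL·hr
sublingual tablet tail: 171.2/0.066 = 2593.939; AUC_ev,0→∞ = 1605.6 + 2593.939 = 4199.539 ng/mL·hr
F = (AUC_ev/D_ev)/(AUC_iv/D_iv) = (4199.539/225)/(21015.642/150) = 18.6646/140.10428 = 0.1332

F = 0.133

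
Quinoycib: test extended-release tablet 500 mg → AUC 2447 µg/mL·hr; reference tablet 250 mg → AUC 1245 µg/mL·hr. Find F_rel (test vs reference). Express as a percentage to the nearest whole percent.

F_rel = 98%

F_rel = (AUC_test/D_test) / (AUC_ref/D_ref)
      = (2447/500) / (1245/250)
      = 4.894 / 4.98 = 0.9827 = 98.27%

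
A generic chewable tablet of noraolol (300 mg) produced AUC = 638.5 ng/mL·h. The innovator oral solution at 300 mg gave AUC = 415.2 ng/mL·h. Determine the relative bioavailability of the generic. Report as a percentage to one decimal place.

F_rel = (AUC_test/D_test) / (AUC_ref/D_ref)
      = (638.5/300) / (415.2/300)
      = 2.12833 / 1.384 = 1.5378 = 153.78%

F_rel = 153.8%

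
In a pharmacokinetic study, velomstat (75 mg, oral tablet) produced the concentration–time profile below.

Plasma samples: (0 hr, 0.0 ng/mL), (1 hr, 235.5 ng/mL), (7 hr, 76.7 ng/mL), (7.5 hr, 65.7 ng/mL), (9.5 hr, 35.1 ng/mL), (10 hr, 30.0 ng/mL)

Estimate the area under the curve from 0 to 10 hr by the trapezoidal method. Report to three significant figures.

AUC = 1210 ng/mL·hr

Trapezoidal AUC_0→10:
  [0→1]: (0.0+235.5)/2 × 1 = 117.75
  [1→7]: (235.5+76.7)/2 × 6 = 936.6
  [7→7.5]: (76.7+65.7)/2 × 0.5 = 35.6
  [7.5→9.5]: (65.7+35.1)/2 × 2 = 100.8
  [9.5→10]: (35.1+30.0)/2 × 0.5 = 16.275
  Sum = 1207.025 ng/mL·hr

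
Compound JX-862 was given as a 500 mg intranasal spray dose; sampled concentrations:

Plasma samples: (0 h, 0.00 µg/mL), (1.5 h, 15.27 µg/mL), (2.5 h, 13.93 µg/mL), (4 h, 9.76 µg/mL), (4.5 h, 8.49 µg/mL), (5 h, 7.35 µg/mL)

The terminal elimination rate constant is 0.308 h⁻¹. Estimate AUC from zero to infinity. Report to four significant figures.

AUC = 76.21 µg/mL·h

Trapezoidal AUC_0→5:
  [0→1.5]: (0.00+15.27)/2 × 1.5 = 11.4525
  [1.5→2.5]: (15.27+13.93)/2 × 1 = 14.6
  [2.5→4]: (13.93+9.76)/2 × 1.5 = 17.7675
  [4→4.5]: (9.76+8.49)/2 × 0.5 = 4.5625
  [4.5→5]: (8.49+7.35)/2 × 0.5 = 3.96
  Sum = 52.3425 µg/mL·h
Extrapolated tail: C_last / k_e = 7.35 / 0.308 = 23.864
AUC_0→∞ = 52.3425 + 23.864 = 76.2065 µg/mL·h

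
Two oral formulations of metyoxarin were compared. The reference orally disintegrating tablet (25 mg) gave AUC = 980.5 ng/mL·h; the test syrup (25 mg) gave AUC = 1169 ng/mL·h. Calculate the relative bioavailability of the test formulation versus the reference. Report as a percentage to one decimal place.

F_rel = 119.2%

F_rel = (AUC_test/D_test) / (AUC_ref/D_ref)
      = (1169/25) / (980.5/25)
      = 46.76 / 39.22 = 1.1922 = 119.22%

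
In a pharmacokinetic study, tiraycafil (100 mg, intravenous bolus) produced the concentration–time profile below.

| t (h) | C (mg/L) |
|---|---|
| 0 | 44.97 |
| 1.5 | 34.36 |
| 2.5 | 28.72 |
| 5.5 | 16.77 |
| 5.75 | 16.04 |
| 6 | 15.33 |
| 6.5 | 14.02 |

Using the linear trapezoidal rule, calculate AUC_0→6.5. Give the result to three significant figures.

Trapezoidal AUC_0→6.5:
  [0→1.5]: (44.97+34.36)/2 × 1.5 = 59.4975
  [1.5→2.5]: (34.36+28.72)/2 × 1 = 31.54
  [2.5→5.5]: (28.72+16.77)/2 × 3 = 68.235
  [5.5→5.75]: (16.77+16.04)/2 × 0.25 = 4.10125
  [5.75→6]: (16.04+15.33)/2 × 0.25 = 3.92125
  [6→6.5]: (15.33+14.02)/2 × 0.5 = 7.3375
  Sum = 174.6325 mg/L·h

AUC = 175 mg/L·h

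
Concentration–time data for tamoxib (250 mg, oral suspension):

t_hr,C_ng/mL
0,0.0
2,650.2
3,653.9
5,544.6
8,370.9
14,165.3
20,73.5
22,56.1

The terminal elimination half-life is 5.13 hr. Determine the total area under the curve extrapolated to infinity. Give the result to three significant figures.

Trapezoidal AUC_0→22:
  [0→2]: (0.0+650.2)/2 × 2 = 650.2
  [2→3]: (650.2+653.9)/2 × 1 = 652.05
  [3→5]: (653.9+544.6)/2 × 2 = 1198.5
  [5→8]: (544.6+370.9)/2 × 3 = 1373.25
  [8→14]: (370.9+165.3)/2 × 6 = 1608.6
  [14→20]: (165.3+73.5)/2 × 6 = 716.4
  [20→22]: (73.5+56.1)/2 × 2 = 129.6
  Sum = 6328.6 ng/mL·hr
k_e = ln2 / t½ = 0.693147 / 5.13 = 0.1351 hr^-1
Extrapolated tail: C_last / k_e = 56.1 / 0.1351 = 415.248
AUC_0→∞ = 6328.6 + 415.248 = 6743.848 ng/mL·hr

AUC = 6740 ng/mL·hr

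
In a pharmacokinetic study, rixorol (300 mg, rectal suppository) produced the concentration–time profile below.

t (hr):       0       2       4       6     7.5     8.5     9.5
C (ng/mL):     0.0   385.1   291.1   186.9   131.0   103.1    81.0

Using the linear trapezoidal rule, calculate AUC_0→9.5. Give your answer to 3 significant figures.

Trapezoidal AUC_0→9.5:
  [0→2]: (0.0+385.1)/2 × 2 = 385.1
  [2→4]: (385.1+291.1)/2 × 2 = 676.2
  [4→6]: (291.1+186.9)/2 × 2 = 478.0
  [6→7.5]: (186.9+131.0)/2 × 1.5 = 238.425
  [7.5→8.5]: (131.0+103.1)/2 × 1 = 117.05
  [8.5→9.5]: (103.1+81.0)/2 × 1 = 92.05
  Sum = 1986.825 ng/mL·hr

AUC = 1990 ng/mL·hr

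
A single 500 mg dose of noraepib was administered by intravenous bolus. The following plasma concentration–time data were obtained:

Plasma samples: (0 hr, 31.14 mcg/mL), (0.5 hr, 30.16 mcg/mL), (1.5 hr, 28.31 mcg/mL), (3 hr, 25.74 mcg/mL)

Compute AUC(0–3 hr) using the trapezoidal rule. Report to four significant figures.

AUC = 85.10 mcg/mL·hr

Trapezoidal AUC_0→3:
  [0→0.5]: (31.14+30.16)/2 × 0.5 = 15.325
  [0.5→1.5]: (30.16+28.31)/2 × 1 = 29.235
  [1.5→3]: (28.31+25.74)/2 × 1.5 = 40.5375
  Sum = 85.0975 mcg/mL·hr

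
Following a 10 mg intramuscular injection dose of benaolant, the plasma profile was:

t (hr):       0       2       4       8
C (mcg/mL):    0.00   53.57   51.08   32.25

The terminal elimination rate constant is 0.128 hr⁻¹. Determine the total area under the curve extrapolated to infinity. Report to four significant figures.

AUC = 576.8 mcg/mL·hr

Trapezoidal AUC_0→8:
  [0→2]: (0.00+53.57)/2 × 2 = 53.57
  [2→4]: (53.57+51.08)/2 × 2 = 104.65
  [4→8]: (51.08+32.25)/2 × 4 = 166.66
  Sum = 324.88 mcg/mL·hr
Extrapolated tail: C_last / k_e = 32.25 / 0.128 = 251.953
AUC_0→∞ = 324.88 + 251.953 = 576.833 mcg/mL·hr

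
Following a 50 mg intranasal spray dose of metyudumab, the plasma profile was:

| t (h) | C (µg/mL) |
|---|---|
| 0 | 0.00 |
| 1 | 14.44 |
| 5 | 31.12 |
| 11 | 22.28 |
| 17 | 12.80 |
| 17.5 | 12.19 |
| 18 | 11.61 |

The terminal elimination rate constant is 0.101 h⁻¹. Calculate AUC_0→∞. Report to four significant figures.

Trapezoidal AUC_0→18:
  [0→1]: (0.00+14.44)/2 × 1 = 7.22
  [1→5]: (14.44+31.12)/2 × 4 = 91.12
  [5→11]: (31.12+22.28)/2 × 6 = 160.2
  [11→17]: (22.28+12.80)/2 × 6 = 105.24
  [17→17.5]: (12.80+12.19)/2 × 0.5 = 6.2475
  [17.5→18]: (12.19+11.61)/2 × 0.5 = 5.95
  Sum = 375.9775 µg/mL·h
Extrapolated tail: C_last / k_e = 11.61 / 0.101 = 114.950
AUC_0→∞ = 375.9775 + 114.950 = 490.9275 µg/mL·h

AUC = 490.9 µg/mL·h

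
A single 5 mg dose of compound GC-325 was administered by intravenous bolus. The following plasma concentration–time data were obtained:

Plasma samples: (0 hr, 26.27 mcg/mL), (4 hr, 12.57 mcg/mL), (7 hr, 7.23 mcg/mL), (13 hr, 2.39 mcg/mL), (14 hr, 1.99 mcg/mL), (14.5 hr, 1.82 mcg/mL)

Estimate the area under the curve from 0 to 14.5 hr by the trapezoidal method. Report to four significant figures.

Trapezoidal AUC_0→14.5:
  [0→4]: (26.27+12.57)/2 × 4 = 77.68
  [4→7]: (12.57+7.23)/2 × 3 = 29.7
  [7→13]: (7.23+2.39)/2 × 6 = 28.86
  [13→14]: (2.39+1.99)/2 × 1 = 2.19
  [14→14.5]: (1.99+1.82)/2 × 0.5 = 0.9525
  Sum = 139.3825 mcg/mL·hr

AUC = 139.4 mcg/mL·hr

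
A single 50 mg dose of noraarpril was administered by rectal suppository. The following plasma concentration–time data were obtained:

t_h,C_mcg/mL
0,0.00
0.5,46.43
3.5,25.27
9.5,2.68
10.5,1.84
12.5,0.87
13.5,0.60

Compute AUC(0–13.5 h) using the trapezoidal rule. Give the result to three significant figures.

AUC = 209 mcg/mL·h

Trapezoidal AUC_0→13.5:
  [0→0.5]: (0.00+46.43)/2 × 0.5 = 11.6075
  [0.5→3.5]: (46.43+25.27)/2 × 3 = 107.55
  [3.5→9.5]: (25.27+2.68)/2 × 6 = 83.85
  [9.5→10.5]: (2.68+1.84)/2 × 1 = 2.26
  [10.5→12.5]: (1.84+0.87)/2 × 2 = 2.71
  [12.5→13.5]: (0.87+0.60)/2 × 1 = 0.735
  Sum = 208.7125 mcg/mL·h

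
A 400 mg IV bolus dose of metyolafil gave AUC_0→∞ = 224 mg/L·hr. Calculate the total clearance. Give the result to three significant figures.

CL = 1.79 L/hr

CL = Dose_iv / AUC_0→∞
   = 400 / 224 = 1.78571 L/hr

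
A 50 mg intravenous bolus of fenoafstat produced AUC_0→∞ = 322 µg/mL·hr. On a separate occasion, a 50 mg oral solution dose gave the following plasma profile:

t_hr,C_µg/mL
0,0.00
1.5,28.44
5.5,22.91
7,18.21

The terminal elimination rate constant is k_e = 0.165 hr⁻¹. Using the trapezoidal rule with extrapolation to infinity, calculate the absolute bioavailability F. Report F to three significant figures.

Trapezoidal AUC_0→7 (oral solution):
  [0→1.5]: (0.00+28.44)/2 × 1.5 = 21.33
  [1.5→5.5]: (28.44+22.91)/2 × 4 = 102.7
  [5.5→7]: (22.91+18.21)/2 × 1.5 = 30.84
  Sum = 154.87 µg/mL·hr
Tail: C_last/k_e = 18.21/0.165 = 110.364
AUC_0→∞ (oral solution) = 154.87 + 110.364 = 265.234 µg/mL·hr
F = (AUC_ev/D_ev)/(AUC_iv/D_iv) = (265.234/50)/(322/50) = 5.30468/6.44 = 0.8237

F = 0.824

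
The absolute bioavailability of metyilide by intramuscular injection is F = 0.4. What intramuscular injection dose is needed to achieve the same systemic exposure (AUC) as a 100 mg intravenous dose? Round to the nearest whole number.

D_intramuscular = 250 mg

For equal systemic exposure: F × D_ev = D_iv
D_ev = D_iv / F = 100 / 0.4 = 250 mg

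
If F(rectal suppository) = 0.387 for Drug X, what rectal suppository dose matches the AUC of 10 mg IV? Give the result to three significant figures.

For equal systemic exposure: F × D_ev = D_iv
D_ev = D_iv / F = 10 / 0.387 = 25.8398 mg

D_rectal = 25.8 mg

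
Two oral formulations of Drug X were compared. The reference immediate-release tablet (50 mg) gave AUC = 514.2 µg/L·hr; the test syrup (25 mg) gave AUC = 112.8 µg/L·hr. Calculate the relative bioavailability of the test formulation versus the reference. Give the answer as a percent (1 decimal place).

F_rel = 43.9%

F_rel = (AUC_test/D_test) / (AUC_ref/D_ref)
      = (112.8/25) / (514.2/50)
      = 4.512 / 10.284 = 0.4387 = 43.87%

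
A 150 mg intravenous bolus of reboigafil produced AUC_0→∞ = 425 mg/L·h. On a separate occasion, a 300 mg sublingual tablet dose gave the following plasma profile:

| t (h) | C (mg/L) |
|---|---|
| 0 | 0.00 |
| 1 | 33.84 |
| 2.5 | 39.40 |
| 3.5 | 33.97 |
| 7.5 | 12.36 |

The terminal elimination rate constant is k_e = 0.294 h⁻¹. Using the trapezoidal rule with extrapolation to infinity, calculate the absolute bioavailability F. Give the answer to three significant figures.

Trapezoidal AUC_0→7.5 (sublingual tablet):
  [0→1]: (0.00+33.84)/2 × 1 = 16.92
  [1→2.5]: (33.84+39.40)/2 × 1.5 = 54.93
  [2.5→3.5]: (39.40+33.97)/2 × 1 = 36.685
  [3.5→7.5]: (33.97+12.36)/2 × 4 = 92.66
  Sum = 201.195 mg/L·h
Tail: C_last/k_e = 12.36/0.294 = 42.041
AUC_0→∞ (sublingual tablet) = 201.195 + 42.041 = 243.236 mg/L·h
F = (AUC_ev/D_ev)/(AUC_iv/D_iv) = (243.236/300)/(425/150) = 0.810787/2.83333 = 0.2862

F = 0.286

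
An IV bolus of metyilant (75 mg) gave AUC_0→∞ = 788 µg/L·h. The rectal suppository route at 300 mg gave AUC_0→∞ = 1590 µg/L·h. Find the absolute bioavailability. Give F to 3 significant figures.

F = (AUC_ev / D_ev) / (AUC_iv / D_iv)
  = (1590/300) / (788/75)
  = 5.3 / 10.5067 = 0.5044

F = 0.504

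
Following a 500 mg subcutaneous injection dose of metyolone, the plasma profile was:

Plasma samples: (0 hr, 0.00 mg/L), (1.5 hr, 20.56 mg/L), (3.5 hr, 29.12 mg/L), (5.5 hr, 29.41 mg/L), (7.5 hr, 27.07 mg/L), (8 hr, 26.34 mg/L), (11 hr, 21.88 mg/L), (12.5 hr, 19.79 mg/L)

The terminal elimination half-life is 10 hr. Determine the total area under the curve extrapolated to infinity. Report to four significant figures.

Trapezoidal AUC_0→12.5:
  [0→1.5]: (0.00+20.56)/2 × 1.5 = 15.42
  [1.5→3.5]: (20.56+29.12)/2 × 2 = 49.68
  [3.5→5.5]: (29.12+29.41)/2 × 2 = 58.53
  [5.5→7.5]: (29.41+27.07)/2 × 2 = 56.48
  [7.5→8]: (27.07+26.34)/2 × 0.5 = 13.3525
  [8→11]: (26.34+21.88)/2 × 3 = 72.33
  [11→12.5]: (21.88+19.79)/2 × 1.5 = 31.2525
  Sum = 297.045 mg/L·hr
k_e = ln2 / t½ = 0.693147 / 10 = 0.0693 hr^-1
Extrapolated tail: C_last / k_e = 19.79 / 0.0693 = 285.570
AUC_0→∞ = 297.045 + 285.570 = 582.615 mg/L·hr

AUC = 582.6 mg/L·hr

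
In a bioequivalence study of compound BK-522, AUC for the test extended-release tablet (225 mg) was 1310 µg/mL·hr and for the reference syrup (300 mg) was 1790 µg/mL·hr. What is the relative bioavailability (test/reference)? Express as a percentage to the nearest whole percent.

F_rel = (AUC_test/D_test) / (AUC_ref/D_ref)
      = (1310/225) / (1790/300)
      = 5.82222 / 5.96667 = 0.9758 = 97.58%

F_rel = 98%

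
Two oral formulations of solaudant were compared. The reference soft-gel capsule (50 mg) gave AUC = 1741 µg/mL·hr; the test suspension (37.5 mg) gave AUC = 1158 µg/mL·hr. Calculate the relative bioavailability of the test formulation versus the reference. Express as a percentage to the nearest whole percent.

F_rel = 89%

F_rel = (AUC_test/D_test) / (AUC_ref/D_ref)
      = (1158/37.5) / (1741/50)
      = 30.88 / 34.82 = 0.8868 = 88.68%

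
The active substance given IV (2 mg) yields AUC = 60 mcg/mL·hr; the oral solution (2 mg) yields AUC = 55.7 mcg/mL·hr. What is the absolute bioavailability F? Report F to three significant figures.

F = 0.928

F = (AUC_ev / D_ev) / (AUC_iv / D_iv)
  = (55.7/2) / (60/2)
  = 27.85 / 30 = 0.9283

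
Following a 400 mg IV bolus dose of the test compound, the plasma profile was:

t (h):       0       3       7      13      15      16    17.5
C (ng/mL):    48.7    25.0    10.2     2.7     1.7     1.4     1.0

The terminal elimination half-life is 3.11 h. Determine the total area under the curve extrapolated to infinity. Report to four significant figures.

Trapezoidal AUC_0→17.5:
  [0→3]: (48.7+25.0)/2 × 3 = 110.55
  [3→7]: (25.0+10.2)/2 × 4 = 70.4
  [7→13]: (10.2+2.7)/2 × 6 = 38.7
  [13→15]: (2.7+1.7)/2 × 2 = 4.4
  [15→16]: (1.7+1.4)/2 × 1 = 1.55
  [16→17.5]: (1.4+1.0)/2 × 1.5 = 1.8
  Sum = 227.4 ng/mL·h
k_e = ln2 / t½ = 0.693147 / 3.11 = 0.2229 h^-1
Extrapolated tail: C_last / k_e = 1.0 / 0.2229 = 4.486
AUC_0→∞ = 227.4 + 4.486 = 231.886 ng/mL·h

AUC = 231.9 ng/mL·h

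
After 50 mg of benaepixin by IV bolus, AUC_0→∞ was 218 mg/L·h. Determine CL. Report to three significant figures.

CL = 0.229 L/h

CL = Dose_iv / AUC_0→∞
   = 50 / 218 = 0.229358 L/h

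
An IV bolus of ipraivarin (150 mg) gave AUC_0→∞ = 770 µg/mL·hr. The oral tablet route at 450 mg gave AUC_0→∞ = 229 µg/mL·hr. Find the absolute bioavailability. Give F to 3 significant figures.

F = (AUC_ev / D_ev) / (AUC_iv / D_iv)
  = (229/450) / (770/150)
  = 0.508889 / 5.13333 = 0.0991

F = 0.0991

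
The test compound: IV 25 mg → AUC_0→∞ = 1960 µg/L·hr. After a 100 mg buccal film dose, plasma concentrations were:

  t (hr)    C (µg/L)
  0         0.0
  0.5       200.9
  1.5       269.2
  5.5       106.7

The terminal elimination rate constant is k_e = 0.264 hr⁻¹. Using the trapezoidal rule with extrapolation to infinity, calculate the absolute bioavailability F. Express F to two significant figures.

F = 0.18

Trapezoidal AUC_0→5.5 (buccal film):
  [0→0.5]: (0.0+200.9)/2 × 0.5 = 50.225
  [0.5→1.5]: (200.9+269.2)/2 × 1 = 235.05
  [1.5→5.5]: (269.2+106.7)/2 × 4 = 751.8
  Sum = 1037.075 µg/L·hr
Tail: C_last/k_e = 106.7/0.264 = 404.167
AUC_0→∞ (buccal film) = 1037.075 + 404.167 = 1441.242 µg/L·hr
F = (AUC_ev/D_ev)/(AUC_iv/D_iv) = (1441.242/100)/(1960/25) = 14.41242/78.4 = 0.1838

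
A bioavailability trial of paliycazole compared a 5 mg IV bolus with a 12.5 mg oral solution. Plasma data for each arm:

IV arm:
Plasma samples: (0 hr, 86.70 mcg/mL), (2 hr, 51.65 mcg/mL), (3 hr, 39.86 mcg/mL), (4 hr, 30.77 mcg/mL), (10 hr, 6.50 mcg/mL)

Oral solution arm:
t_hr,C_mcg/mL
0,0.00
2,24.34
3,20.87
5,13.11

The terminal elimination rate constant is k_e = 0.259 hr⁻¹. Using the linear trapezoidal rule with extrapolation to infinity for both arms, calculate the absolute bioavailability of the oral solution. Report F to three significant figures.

F = 0.148

Trapezoidal AUC_0→10 (IV):
  [0→2]: (86.70+51.65)/2 × 2 = 138.35
  [2→3]: (51.65+39.86)/2 × 1 = 45.755
  [3→4]: (39.86+30.77)/2 × 1 = 35.315
  [4→10]: (30.77+6.50)/2 × 6 = 111.81
  Sum = 331.23 mcg/mL·hr
IV tail: 6.50/0.259 = 25.097; AUC_iv,0→∞ = 331.23 + 25.097 = 356.327 mcg/mL·hr
Trapezoidal AUC_0→5 (oral solution):
  [0→2]: (0.00+24.34)/2 × 2 = 24.34
  [2→3]: (24.34+20.87)/2 × 1 = 22.605
  [3→5]: (20.87+13.11)/2 × 2 = 33.98
  Sum = 80.925 mcg/mL·hr
oral solution tail: 13.11/0.259 = 50.618; AUC_ev,0→∞ = 80.925 + 50.618 = 131.543 mcg/mL·hr
F = (AUC_ev/D_ev)/(AUC_iv/D_iv) = (131.543/12.5)/(356.327/5) = 10.52344/71.2654 = 0.1477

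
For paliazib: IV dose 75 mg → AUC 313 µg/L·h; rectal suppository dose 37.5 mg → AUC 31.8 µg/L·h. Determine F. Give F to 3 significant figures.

F = 0.203

F = (AUC_ev / D_ev) / (AUC_iv / D_iv)
  = (31.8/37.5) / (313/75)
  = 0.848 / 4.17333 = 0.2032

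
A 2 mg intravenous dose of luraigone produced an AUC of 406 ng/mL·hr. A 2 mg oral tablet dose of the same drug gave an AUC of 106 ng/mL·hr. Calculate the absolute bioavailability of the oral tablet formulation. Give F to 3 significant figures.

F = (AUC_ev / D_ev) / (AUC_iv / D_iv)
  = (106/2) / (406/2)
  = 53 / 203 = 0.2611

F = 0.261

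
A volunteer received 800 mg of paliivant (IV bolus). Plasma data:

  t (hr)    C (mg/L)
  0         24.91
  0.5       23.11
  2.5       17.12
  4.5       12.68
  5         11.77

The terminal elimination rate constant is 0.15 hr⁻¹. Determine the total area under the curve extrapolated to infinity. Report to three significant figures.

AUC = 167 mg/L·hr

Trapezoidal AUC_0→5:
  [0→0.5]: (24.91+23.11)/2 × 0.5 = 12.005
  [0.5→2.5]: (23.11+17.12)/2 × 2 = 40.23
  [2.5→4.5]: (17.12+12.68)/2 × 2 = 29.8
  [4.5→5]: (12.68+11.77)/2 × 0.5 = 6.1125
  Sum = 88.1475 mg/L·hr
Extrapolated tail: C_last / k_e = 11.77 / 0.15 = 78.467
AUC_0→∞ = 88.1475 + 78.467 = 166.6145 mg/L·hr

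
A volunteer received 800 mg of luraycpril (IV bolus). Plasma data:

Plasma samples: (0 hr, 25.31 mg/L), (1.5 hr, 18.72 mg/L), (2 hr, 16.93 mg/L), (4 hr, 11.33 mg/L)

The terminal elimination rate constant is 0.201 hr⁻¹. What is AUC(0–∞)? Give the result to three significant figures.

AUC = 127 mg/L·hr

Trapezoidal AUC_0→4:
  [0→1.5]: (25.31+18.72)/2 × 1.5 = 33.0225
  [1.5→2]: (18.72+16.93)/2 × 0.5 = 8.9125
  [2→4]: (16.93+11.33)/2 × 2 = 28.26
  Sum = 70.195 mg/L·hr
Extrapolated tail: C_last / k_e = 11.33 / 0.201 = 56.368
AUC_0→∞ = 70.195 + 56.368 = 126.563 mg/L·hr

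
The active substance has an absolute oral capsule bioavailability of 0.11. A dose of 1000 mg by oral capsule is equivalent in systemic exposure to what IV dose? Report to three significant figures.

Systemic exposure from an extravascular dose = F × D_ev, so the equivalent IV dose is F × D_ev.
D_iv = F × D_ev = 0.11 × 1000 = 110 mg

D_iv = 110 mg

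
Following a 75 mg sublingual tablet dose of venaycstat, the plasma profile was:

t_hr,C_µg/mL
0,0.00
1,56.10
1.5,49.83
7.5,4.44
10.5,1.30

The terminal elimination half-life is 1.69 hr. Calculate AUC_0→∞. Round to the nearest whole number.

AUC = 229 µg/mL·hr

Trapezoidal AUC_0→10.5:
  [0→1]: (0.00+56.10)/2 × 1 = 28.05
  [1→1.5]: (56.10+49.83)/2 × 0.5 = 26.4825
  [1.5→7.5]: (49.83+4.44)/2 × 6 = 162.81
  [7.5→10.5]: (4.44+1.30)/2 × 3 = 8.61
  Sum = 225.9525 µg/mL·hr
k_e = ln2 / t½ = 0.693147 / 1.69 = 0.4101 hr^-1
Extrapolated tail: C_last / k_e = 1.30 / 0.4101 = 3.170
AUC_0→∞ = 225.9525 + 3.170 = 229.1225 µg/mL·hr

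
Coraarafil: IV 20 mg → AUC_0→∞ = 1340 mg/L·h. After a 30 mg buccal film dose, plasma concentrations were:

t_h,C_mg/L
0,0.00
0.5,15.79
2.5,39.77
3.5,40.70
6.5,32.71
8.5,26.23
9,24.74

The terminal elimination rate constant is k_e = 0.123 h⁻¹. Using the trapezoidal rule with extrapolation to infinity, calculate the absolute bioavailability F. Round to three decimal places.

F = 0.240

Trapezoidal AUC_0→9 (buccal film):
  [0→0.5]: (0.00+15.79)/2 × 0.5 = 3.9475
  [0.5→2.5]: (15.79+39.77)/2 × 2 = 55.56
  [2.5→3.5]: (39.77+40.70)/2 × 1 = 40.235
  [3.5→6.5]: (40.70+32.71)/2 × 3 = 110.115
  [6.5→8.5]: (32.71+26.23)/2 × 2 = 58.94
  [8.5→9]: (26.23+24.74)/2 × 0.5 = 12.7425
  Sum = 281.54 mg/L·h
Tail: C_last/k_e = 24.74/0.123 = 201.138
AUC_0→∞ (buccal film) = 281.54 + 201.138 = 482.678 mg/L·h
F = (AUC_ev/D_ev)/(AUC_iv/D_iv) = (482.678/30)/(1340/20) = 16.0893/67 = 0.2401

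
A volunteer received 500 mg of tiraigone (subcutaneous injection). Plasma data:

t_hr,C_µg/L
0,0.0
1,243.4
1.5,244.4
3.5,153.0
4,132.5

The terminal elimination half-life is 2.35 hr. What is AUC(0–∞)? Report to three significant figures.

AUC = 1160 µg/L·hr

Trapezoidal AUC_0→4:
  [0→1]: (0.0+243.4)/2 × 1 = 121.7
  [1→1.5]: (243.4+244.4)/2 × 0.5 = 121.95
  [1.5→3.5]: (244.4+153.0)/2 × 2 = 397.4
  [3.5→4]: (153.0+132.5)/2 × 0.5 = 71.375
  Sum = 712.425 µg/L·hr
k_e = ln2 / t½ = 0.693147 / 2.35 = 0.2950 hr^-1
Extrapolated tail: C_last / k_e = 132.5 / 0.295 = 449.153
AUC_0→∞ = 712.425 + 449.153 = 1161.578 µg/L·hr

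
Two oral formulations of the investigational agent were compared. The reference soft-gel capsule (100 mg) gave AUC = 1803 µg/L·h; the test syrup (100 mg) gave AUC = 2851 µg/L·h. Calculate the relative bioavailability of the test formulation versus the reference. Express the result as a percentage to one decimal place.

F_rel = (AUC_test/D_test) / (AUC_ref/D_ref)
      = (2851/100) / (1803/100)
      = 28.51 / 18.03 = 1.5813 = 158.13%

F_rel = 158.1%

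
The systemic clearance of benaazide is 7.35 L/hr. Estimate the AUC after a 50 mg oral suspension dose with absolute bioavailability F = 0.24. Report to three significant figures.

AUC = 1.63 mg/L·hr

AUC_0→∞ = F × Dose / CL
        = 0.24 × 50 / 7.35 = 1.63265 mg/L·hr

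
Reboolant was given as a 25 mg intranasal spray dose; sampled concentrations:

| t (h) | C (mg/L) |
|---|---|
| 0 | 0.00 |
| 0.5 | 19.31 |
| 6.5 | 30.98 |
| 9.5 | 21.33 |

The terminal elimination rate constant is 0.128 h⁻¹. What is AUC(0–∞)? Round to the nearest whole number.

Trapezoidal AUC_0→9.5:
  [0→0.5]: (0.00+19.31)/2 × 0.5 = 4.8275
  [0.5→6.5]: (19.31+30.98)/2 × 6 = 150.87
  [6.5→9.5]: (30.98+21.33)/2 × 3 = 78.465
  Sum = 234.1625 mg/L·h
Extrapolated tail: C_last / k_e = 21.33 / 0.128 = 166.641
AUC_0→∞ = 234.1625 + 166.641 = 400.8035 mg/L·h

AUC = 401 mg/L·h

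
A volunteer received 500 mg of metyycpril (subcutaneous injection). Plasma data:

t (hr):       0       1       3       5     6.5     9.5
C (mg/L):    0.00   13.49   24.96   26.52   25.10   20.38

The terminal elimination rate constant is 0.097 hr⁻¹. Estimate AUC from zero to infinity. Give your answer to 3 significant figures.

AUC = 414 mg/L·hr

Trapezoidal AUC_0→9.5:
  [0→1]: (0.00+13.49)/2 × 1 = 6.745
  [1→3]: (13.49+24.96)/2 × 2 = 38.45
  [3→5]: (24.96+26.52)/2 × 2 = 51.48
  [5→6.5]: (26.52+25.10)/2 × 1.5 = 38.715
  [6.5→9.5]: (25.10+20.38)/2 × 3 = 68.22
  Sum = 203.61 mg/L·hr
Extrapolated tail: C_last / k_e = 20.38 / 0.097 = 210.103
AUC_0→∞ = 203.61 + 210.103 = 413.713 mg/L·hr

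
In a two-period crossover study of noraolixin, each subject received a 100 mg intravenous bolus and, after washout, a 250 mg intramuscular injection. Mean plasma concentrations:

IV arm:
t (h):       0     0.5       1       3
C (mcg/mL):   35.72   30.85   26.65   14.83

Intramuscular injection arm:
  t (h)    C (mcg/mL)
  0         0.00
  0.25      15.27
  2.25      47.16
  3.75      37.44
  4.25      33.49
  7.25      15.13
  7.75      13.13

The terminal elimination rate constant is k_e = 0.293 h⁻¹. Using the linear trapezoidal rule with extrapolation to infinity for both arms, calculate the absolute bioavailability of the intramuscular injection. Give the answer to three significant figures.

Trapezoidal AUC_0→3 (IV):
  [0→0.5]: (35.72+30.85)/2 × 0.5 = 16.6425
  [0.5→1]: (30.85+26.65)/2 × 0.5 = 14.375
  [1→3]: (26.65+14.83)/2 × 2 = 41.48
  Sum = 72.4975 mcg/mL·h
IV tail: 14.83/0.293 = 50.614; AUC_iv,0→∞ = 72.4975 + 50.614 = 123.1115 mcg/mL·h
Trapezoidal AUC_0→7.75 (intramuscular injection):
  [0→0.25]: (0.00+15.27)/2 × 0.25 = 1.90875
  [0.25→2.25]: (15.27+47.16)/2 × 2 = 62.43
  [2.25→3.75]: (47.16+37.44)/2 × 1.5 = 63.45
  [3.75→4.25]: (37.44+33.49)/2 × 0.5 = 17.7325
  [4.25→7.25]: (33.49+15.13)/2 × 3 = 72.93
  [7.25→7.75]: (15.13+13.13)/2 × 0.5 = 7.065
  Sum = 225.51625 mcg/mL·h
intramuscular injection tail: 13.13/0.293 = 44.812; AUC_ev,0→∞ = 225.51625 + 44.812 = 270.32825 mcg/mL·h
F = (AUC_ev/D_ev)/(AUC_iv/D_iv) = (270.32825/250)/(123.1115/100) = 1.081313/1.231115 = 0.8783

F = 0.878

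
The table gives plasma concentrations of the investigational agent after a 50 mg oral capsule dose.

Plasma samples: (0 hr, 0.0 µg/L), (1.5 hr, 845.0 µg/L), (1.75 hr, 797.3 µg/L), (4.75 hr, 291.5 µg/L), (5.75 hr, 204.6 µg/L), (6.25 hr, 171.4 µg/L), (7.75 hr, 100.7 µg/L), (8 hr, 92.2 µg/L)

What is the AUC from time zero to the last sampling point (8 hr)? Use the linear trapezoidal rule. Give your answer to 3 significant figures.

Trapezoidal AUC_0→8:
  [0→1.5]: (0.0+845.0)/2 × 1.5 = 633.75
  [1.5→1.75]: (845.0+797.3)/2 × 0.25 = 205.2875
  [1.75→4.75]: (797.3+291.5)/2 × 3 = 1633.2
  [4.75→5.75]: (291.5+204.6)/2 × 1 = 248.05
  [5.75→6.25]: (204.6+171.4)/2 × 0.5 = 94.0
  [6.25→7.75]: (171.4+100.7)/2 × 1.5 = 204.075
  [7.75→8]: (100.7+92.2)/2 × 0.25 = 24.1125
  Sum = 3042.475 µg/L·hr

AUC = 3040 µg/L·hr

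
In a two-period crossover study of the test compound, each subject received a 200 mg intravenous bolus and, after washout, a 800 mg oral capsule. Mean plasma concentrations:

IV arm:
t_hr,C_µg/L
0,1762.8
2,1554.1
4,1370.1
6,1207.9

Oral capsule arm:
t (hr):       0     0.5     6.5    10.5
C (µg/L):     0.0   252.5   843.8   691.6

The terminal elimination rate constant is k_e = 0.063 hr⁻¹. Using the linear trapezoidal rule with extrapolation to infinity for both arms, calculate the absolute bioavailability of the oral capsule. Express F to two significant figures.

Trapezoidal AUC_0→6 (IV):
  [0→2]: (1762.8+1554.1)/2 × 2 = 3316.9
  [2→4]: (1554.1+1370.1)/2 × 2 = 2924.2
  [4→6]: (1370.1+1207.9)/2 × 2 = 2578.0
  Sum = 8819.1 µg/L·hr
IV tail: 1207.9/0.063 = 19173.016; AUC_iv,0→∞ = 8819.1 + 19173.016 = 27992.116 µg/L·hr
Trapezoidal AUC_0→10.5 (oral capsule):
  [0→0.5]: (0.0+252.5)/2 × 0.5 = 63.125
  [0.5→6.5]: (252.5+843.8)/2 × 6 = 3288.9
  [6.5→10.5]: (843.8+691.6)/2 × 4 = 3070.8
  Sum = 6422.825 µg/L·hr
oral capsule tail: 691.6/0.063 = 10977.778; AUC_ev,0→∞ = 6422.825 + 10977.778 = 17400.603 µg/L·hr
F = (AUC_ev/D_ev)/(AUC_iv/D_iv) = (17400.603/800)/(27992.116/200) = 21.7508/139.96058 = 0.1554

F = 0.16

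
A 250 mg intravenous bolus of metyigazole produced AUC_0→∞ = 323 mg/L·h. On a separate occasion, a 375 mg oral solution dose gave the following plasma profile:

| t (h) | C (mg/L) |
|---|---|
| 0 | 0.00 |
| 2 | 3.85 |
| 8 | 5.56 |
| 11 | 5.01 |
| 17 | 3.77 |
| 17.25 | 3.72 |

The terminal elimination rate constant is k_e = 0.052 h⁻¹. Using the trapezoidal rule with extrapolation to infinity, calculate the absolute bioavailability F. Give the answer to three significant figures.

Trapezoidal AUC_0→17.25 (oral solution):
  [0→2]: (0.00+3.85)/2 × 2 = 3.85
  [2→8]: (3.85+5.56)/2 × 6 = 28.23
  [8→11]: (5.56+5.01)/2 × 3 = 15.855
  [11→17]: (5.01+3.77)/2 × 6 = 26.34
  [17→17.25]: (3.77+3.72)/2 × 0.25 = 0.93625
  Sum = 75.21125 mg/L·h
Tail: C_last/k_e = 3.72/0.052 = 71.538
AUC_0→∞ (oral solution) = 75.21125 + 71.538 = 146.74925 mg/L·h
F = (AUC_ev/D_ev)/(AUC_iv/D_iv) = (146.74925/375)/(323/250) = 0.391331/1.292 = 0.3029

F = 0.303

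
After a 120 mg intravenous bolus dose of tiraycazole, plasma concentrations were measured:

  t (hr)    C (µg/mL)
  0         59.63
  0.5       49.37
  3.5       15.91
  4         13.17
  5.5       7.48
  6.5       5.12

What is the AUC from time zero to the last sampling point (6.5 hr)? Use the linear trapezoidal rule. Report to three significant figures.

Trapezoidal AUC_0→6.5:
  [0→0.5]: (59.63+49.37)/2 × 0.5 = 27.25
  [0.5→3.5]: (49.37+15.91)/2 × 3 = 97.92
  [3.5→4]: (15.91+13.17)/2 × 0.5 = 7.27
  [4→5.5]: (13.17+7.48)/2 × 1.5 = 15.4875
  [5.5→6.5]: (7.48+5.12)/2 × 1 = 6.3
  Sum = 154.2275 µg/mL·hr

AUC = 154 µg/mL·hr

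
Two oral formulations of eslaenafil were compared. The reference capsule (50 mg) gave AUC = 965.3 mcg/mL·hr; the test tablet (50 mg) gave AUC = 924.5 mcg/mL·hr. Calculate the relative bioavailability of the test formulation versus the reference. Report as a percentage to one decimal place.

F_rel = (AUC_test/D_test) / (AUC_ref/D_ref)
      = (924.5/50) / (965.3/50)
      = 18.49 / 19.306 = 0.9577 = 95.77%

F_rel = 95.8%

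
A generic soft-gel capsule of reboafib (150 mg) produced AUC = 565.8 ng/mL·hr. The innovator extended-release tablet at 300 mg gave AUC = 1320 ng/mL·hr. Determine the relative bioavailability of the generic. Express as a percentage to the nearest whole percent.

F_rel = 86%

F_rel = (AUC_test/D_test) / (AUC_ref/D_ref)
      = (565.8/150) / (1320/300)
      = 3.772 / 4.4 = 0.8573 = 85.73%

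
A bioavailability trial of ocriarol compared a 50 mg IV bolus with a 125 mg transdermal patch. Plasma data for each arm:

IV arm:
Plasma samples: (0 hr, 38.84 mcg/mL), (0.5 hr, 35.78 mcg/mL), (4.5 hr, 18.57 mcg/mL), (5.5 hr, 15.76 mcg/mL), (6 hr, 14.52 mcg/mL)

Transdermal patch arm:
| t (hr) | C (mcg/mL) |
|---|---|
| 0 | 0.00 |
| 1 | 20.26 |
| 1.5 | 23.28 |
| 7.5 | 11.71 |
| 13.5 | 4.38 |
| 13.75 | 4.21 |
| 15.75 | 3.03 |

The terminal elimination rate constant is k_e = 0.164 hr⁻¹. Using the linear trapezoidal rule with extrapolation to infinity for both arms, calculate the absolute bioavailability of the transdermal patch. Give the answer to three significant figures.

Trapezoidal AUC_0→6 (IV):
  [0→0.5]: (38.84+35.78)/2 × 0.5 = 18.655
  [0.5→4.5]: (35.78+18.57)/2 × 4 = 108.7
  [4.5→5.5]: (18.57+15.76)/2 × 1 = 17.165
  [5.5→6]: (15.76+14.52)/2 × 0.5 = 7.57
  Sum = 152.09 mcg/mL·hr
IV tail: 14.52/0.164 = 88.537; AUC_iv,0→∞ = 152.09 + 88.537 = 240.627 mcg/mL·hr
Trapezoidal AUC_0→15.75 (transdermal patch):
  [0→1]: (0.00+20.26)/2 × 1 = 10.13
  [1→1.5]: (20.26+23.28)/2 × 0.5 = 10.885
  [1.5→7.5]: (23.28+11.71)/2 × 6 = 104.97
  [7.5→13.5]: (11.71+4.38)/2 × 6 = 48.27
  [13.5→13.75]: (4.38+4.21)/2 × 0.25 = 1.07375
  [13.75→15.75]: (4.21+3.03)/2 × 2 = 7.24
  Sum = 182.56875 mcg/mL·hr
transdermal patch tail: 3.03/0.164 = 18.476; AUC_ev,0→∞ = 182.56875 + 18.476 = 201.04475 mcg/mL·hr
F = (AUC_ev/D_ev)/(AUC_iv/D_iv) = (201.04475/125)/(240.627/50) = 1.608358/4.81254 = 0.3342

F = 0.334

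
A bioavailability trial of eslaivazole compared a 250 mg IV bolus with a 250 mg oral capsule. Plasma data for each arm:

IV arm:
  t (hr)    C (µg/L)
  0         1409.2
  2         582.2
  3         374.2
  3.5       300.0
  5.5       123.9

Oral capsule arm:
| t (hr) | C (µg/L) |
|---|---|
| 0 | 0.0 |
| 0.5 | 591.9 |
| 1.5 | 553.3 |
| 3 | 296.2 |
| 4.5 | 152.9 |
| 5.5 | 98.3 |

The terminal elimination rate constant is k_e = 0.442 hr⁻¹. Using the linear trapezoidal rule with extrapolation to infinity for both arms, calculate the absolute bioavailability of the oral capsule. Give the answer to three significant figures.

F = 0.611

Trapezoidal AUC_0→5.5 (IV):
  [0→2]: (1409.2+582.2)/2 × 2 = 1991.4
  [2→3]: (582.2+374.2)/2 × 1 = 478.2
  [3→3.5]: (374.2+300.0)/2 × 0.5 = 168.55
  [3.5→5.5]: (300.0+123.9)/2 × 2 = 423.9
  Sum = 3062.05 µg/L·hr
IV tail: 123.9/0.442 = 280.317; AUC_iv,0→∞ = 3062.05 + 280.317 = 3342.367 µg/L·hr
Trapezoidal AUC_0→5.5 (oral capsule):
  [0→0.5]: (0.0+591.9)/2 × 0.5 = 147.975
  [0.5→1.5]: (591.9+553.3)/2 × 1 = 572.6
  [1.5→3]: (553.3+296.2)/2 × 1.5 = 637.125
  [3→4.5]: (296.2+152.9)/2 × 1.5 = 336.825
  [4.5→5.5]: (152.9+98.3)/2 × 1 = 125.6
  Sum = 1820.125 µg/L·hr
oral capsule tail: 98.3/0.442 = 222.398; AUC_ev,0→∞ = 1820.125 + 222.398 = 2042.523 µg/L·hr
F = (AUC_ev/D_ev)/(AUC_iv/D_iv) = (2042.523/250)/(3342.367/250) = 8.170092/13.369468 = 0.6111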